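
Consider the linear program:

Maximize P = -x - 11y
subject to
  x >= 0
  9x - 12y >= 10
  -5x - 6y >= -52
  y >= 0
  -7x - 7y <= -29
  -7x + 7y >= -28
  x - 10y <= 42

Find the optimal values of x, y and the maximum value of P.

Extreme points and P = -x - 11y:
  (6, 11/3) → P = -139/3
  (418/147, 191/147) → P = -2519/147
  (76/11, 32/11) → P = -428/11
  (57/14, 1/14) → P = -34/7

The binding constraints are -7x - 7y = -29 and -7x + 7y = -28.
Solving simultaneously gives x = 57/14, y = 1/14.

x = 57/14, y = 1/14, maximum P = -34/7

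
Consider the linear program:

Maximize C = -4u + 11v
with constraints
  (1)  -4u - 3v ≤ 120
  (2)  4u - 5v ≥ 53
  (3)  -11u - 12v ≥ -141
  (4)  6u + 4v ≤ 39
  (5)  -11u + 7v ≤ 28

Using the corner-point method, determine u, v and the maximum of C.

u = 407/46, v = -81/23, maximum C = -1705/23

Extreme points and C = -4u + 11v:
  (-441/32, -173/8) → C = -731/4
  (597/2, -438) → C = -6012
  (407/46, -81/23) → C = -1705/23

The optimum lies where 4u - 5v = 53 and 6u + 4v = 39.
Solving simultaneously gives u = 407/46, v = -81/23.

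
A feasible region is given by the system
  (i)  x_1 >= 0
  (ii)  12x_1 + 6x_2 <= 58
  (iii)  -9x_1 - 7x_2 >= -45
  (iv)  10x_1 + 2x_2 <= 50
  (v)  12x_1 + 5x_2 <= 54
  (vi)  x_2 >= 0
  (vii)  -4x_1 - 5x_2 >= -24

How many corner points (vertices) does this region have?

5

Intersecting each pair of boundary lines and keeping only the points that satisfy every inequality leaves:
  (0, 0)
  (0, 24/5)
  (51/13, 18/13)
  (57/17, 36/17)
  (9/2, 0)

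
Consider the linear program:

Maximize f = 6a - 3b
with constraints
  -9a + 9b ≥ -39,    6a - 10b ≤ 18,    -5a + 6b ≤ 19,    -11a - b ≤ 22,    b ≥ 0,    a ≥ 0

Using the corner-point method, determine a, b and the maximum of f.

Feasible corners and f = 6a - 3b:
  (19/3, 2) → f = 32
  (45, 122/3) → f = 148
  (3, 0) → f = 18
  (0, 19/6) → f = -19/2
  (0, 0) → f = 0

The optimum lies where -9a + 9b = -39 and -5a + 6b = 19.
Solving simultaneously gives a = 45, b = 122/3.

a = 45, b = 122/3, maximum f = 148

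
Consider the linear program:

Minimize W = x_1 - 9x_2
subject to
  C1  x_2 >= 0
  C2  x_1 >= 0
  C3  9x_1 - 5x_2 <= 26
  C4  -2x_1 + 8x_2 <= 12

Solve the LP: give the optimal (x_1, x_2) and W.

x_1 = 134/31, x_2 = 80/31, minimum W = -586/31

Corner points and W = x_1 - 9x_2:
  (0, 0) → W = 0
  (26/9, 0) → W = 26/9
  (0, 3/2) → W = -27/2
  (134/31, 80/31) → W = -586/31

At the optimal vertex, 9x_1 - 5x_2 = 26 and -2x_1 + 8x_2 = 12.
Solving simultaneously gives x_1 = 134/31, x_2 = 80/31.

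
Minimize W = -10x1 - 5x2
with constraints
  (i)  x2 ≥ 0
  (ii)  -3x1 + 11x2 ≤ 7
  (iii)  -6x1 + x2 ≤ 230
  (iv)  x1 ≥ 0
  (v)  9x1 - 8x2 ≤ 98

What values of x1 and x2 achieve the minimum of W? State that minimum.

x1 = 378/25, x2 = 119/25, minimum W = -175

Feasible corners and W = -10x1 - 5x2:
  (0, 0) → W = 0
  (98/9, 0) → W = -980/9
  (0, 7/11) → W = -35/11
  (378/25, 119/25) → W = -175

The optimum lies where -3x1 + 11x2 = 7 and 9x1 - 8x2 = 98.
Solving simultaneously gives x1 = 378/25, x2 = 119/25.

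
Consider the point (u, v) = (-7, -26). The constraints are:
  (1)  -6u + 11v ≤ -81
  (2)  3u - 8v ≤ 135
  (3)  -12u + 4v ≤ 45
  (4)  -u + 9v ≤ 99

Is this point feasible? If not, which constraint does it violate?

Constraint (2): 3u - 8v = 187, which is not ≤ 135. All other constraints are satisfied.

not feasible — violates (2)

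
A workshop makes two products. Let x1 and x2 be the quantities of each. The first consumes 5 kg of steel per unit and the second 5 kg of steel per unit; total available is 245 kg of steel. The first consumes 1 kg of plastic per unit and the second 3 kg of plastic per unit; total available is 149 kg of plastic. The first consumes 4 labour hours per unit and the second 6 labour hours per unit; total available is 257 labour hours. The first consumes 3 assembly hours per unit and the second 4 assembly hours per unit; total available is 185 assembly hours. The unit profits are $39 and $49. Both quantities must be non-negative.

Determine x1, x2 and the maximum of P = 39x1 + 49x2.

x1 = 37/2, x2 = 61/2, maximum P = 2216

Feasible corners and P = 39x1 + 49x2:
  (0, 0) → P = 0
  (0, 257/6) → P = 12593/6
  (49, 0) → P = 1911
  (37/2, 61/2) → P = 2216

The optimum lies where 5x1 + 5x2 = 245 and 4x1 + 6x2 = 257.
Solving simultaneously gives x1 = 37/2, x2 = 61/2.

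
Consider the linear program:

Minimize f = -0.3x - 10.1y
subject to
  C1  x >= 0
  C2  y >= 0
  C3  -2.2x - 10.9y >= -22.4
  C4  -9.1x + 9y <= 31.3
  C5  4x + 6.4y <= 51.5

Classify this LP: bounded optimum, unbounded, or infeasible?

Vertices and f = -0.3x - 10.1y:
  (0, 0) → f = 0
  (0, 224/109) → f = -11312/545
  (112/11, 0) → f = -168/55
The feasible region has finitely many vertices and no improving ray; the minimum is -11312/545 at (0, 224/109).

bounded optimum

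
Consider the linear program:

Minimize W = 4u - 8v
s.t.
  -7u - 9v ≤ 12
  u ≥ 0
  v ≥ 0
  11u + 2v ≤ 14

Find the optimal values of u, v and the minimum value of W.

Vertices and W = 4u - 8v:
  (0, 0) → W = 0
  (0, 7) → W = -56
  (14/11, 0) → W = 56/11

The optimum lies where u = 0 and 11u + 2v = 14.
Solving simultaneously gives u = 0, v = 7.

u = 0, v = 7, minimum W = -56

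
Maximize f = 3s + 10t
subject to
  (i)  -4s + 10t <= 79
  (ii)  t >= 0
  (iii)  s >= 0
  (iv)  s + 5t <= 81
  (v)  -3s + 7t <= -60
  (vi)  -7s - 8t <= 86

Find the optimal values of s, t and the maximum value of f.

s = 81, t = 0, maximum f = 243

Vertices and f = 3s + 10t:
  (81, 0) → f = 243
  (20, 0) → f = 60
  (867/22, 183/22) → f = 4431/22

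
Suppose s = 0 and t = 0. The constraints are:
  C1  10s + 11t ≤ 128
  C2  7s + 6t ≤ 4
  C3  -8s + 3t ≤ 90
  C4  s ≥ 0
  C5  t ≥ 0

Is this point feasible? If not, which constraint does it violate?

feasible

C1: 0 ≤ 128 ✓
C2: 0 ≤ 4 ✓
C3: 0 ≤ 90 ✓
C4: 0 ≥ 0 ✓
C5: 0 ≥ 0 ✓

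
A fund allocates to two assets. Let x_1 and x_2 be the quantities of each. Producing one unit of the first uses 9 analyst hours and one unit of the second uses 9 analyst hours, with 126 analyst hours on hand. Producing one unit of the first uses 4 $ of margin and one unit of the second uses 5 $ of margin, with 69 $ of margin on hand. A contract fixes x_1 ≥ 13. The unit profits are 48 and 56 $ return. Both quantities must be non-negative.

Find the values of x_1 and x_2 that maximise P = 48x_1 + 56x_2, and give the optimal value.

x_1 = 13, x_2 = 1, maximum P = 680

Extreme points and P = 48x_1 + 56x_2:
  (14, 0) → P = 672
  (13, 0) → P = 624
  (13, 1) → P = 680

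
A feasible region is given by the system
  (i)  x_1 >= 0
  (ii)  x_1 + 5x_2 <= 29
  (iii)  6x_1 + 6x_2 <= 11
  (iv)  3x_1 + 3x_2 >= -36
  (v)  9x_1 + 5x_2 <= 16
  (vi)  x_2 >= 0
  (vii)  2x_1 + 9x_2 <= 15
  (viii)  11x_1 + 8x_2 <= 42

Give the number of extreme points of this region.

Pairwise boundary intersections that survive every other constraint:
  (0, 0)
  (0, 5/3)
  (41/24, 1/8)
  (3/14, 34/21)
  (16/9, 0)

5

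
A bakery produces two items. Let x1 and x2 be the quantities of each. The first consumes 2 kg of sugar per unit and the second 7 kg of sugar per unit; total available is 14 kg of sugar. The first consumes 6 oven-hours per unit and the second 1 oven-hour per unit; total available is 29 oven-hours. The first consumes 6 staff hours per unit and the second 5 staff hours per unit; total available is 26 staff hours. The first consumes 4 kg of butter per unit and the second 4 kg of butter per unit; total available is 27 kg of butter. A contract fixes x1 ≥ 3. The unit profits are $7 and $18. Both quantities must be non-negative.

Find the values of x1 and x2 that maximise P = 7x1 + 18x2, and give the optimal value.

Extreme points and P = 7x1 + 18x2:
  (13/3, 0) → P = 91/3
  (3, 0) → P = 21
  (7/2, 1) → P = 85/2
  (3, 8/7) → P = 291/7

x1 = 7/2, x2 = 1, maximum P = 85/2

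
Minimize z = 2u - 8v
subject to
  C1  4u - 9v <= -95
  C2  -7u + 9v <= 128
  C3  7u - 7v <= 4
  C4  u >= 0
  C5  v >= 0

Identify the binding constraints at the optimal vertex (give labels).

C2 and C3

Feasible corners and z = 2u - 8v:
  (701/35, 681/35) → z = -578/5
  (0, 95/9) → z = -760/9
  (466/7, 66) → z = -2764/7
  (0, 128/9) → z = -1024/9

The minimum is at (466/7, 66). Substituting into each constraint, equality holds for C2 and C3; the remaining constraints have slack.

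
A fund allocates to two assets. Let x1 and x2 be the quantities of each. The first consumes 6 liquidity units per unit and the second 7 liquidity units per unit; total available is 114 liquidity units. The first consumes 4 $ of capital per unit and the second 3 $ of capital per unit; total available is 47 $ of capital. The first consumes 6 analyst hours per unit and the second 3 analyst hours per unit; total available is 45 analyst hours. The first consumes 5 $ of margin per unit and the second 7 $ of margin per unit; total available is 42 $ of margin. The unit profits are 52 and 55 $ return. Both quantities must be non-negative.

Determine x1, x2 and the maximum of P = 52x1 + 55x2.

x1 = 7, x2 = 1, maximum P = 419

Extreme points and P = 52x1 + 55x2:
  (0, 0) → P = 0
  (0, 6) → P = 330
  (15/2, 0) → P = 390
  (7, 1) → P = 419

The binding constraints are 6x1 + 3x2 = 45 and 5x1 + 7x2 = 42.
Solving simultaneously gives x1 = 7, x2 = 1.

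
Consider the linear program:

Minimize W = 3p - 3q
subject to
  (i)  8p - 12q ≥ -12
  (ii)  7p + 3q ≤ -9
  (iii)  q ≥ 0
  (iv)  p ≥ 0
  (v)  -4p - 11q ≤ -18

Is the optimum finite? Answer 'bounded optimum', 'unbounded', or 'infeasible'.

infeasible

The boundaries 8p - 12q = -12 and -4p - 11q = -18 meet at (21/34, 24/17), but that point violates 7p + 3q ≤ -9. Every candidate vertex is excluded by some other constraint, so the feasible region is empty.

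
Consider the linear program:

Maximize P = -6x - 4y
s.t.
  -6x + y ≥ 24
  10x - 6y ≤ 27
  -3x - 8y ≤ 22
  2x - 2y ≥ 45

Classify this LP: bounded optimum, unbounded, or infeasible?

infeasible

The boundaries -6x + y = 24 and -3x - 8y = 22 meet at (-214/51, -20/17), but that point violates 2x - 2y ≥ 45. Every candidate vertex is excluded by some other constraint, so the feasible region is empty.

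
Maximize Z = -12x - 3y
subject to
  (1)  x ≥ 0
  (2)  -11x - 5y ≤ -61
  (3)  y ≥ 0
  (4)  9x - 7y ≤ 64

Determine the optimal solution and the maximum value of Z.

x = 0, y = 61/5, maximum Z = -183/5

Feasible corners and Z = -12x - 3y:
  (0, 61/5) → Z = -183/5
  (61/11, 0) → Z = -732/11
  (64/9, 0) → Z = -256/3
The feasible region is unbounded (it extends along (0, 1), (7, 9)), but Z strictly decreases along every unbounded feasible direction, so there is no improving ray and the maximum is attained at a vertex.

At the optimal vertex, x = 0 and -11x - 5y = -61.
Solving simultaneously gives x = 0, y = 61/5.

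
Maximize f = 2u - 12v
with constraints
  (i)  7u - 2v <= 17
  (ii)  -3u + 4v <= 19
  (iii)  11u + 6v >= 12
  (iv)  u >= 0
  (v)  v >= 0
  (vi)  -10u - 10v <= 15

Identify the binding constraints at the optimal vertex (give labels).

Corner points and f = 2u - 12v:
  (53/11, 92/11) → f = -998/11
  (17/7, 0) → f = 34/7
  (0, 19/4) → f = -57
  (0, 2) → f = -24
  (12/11, 0) → f = 24/11

The maximum is at (17/7, 0). Substituting into each constraint, equality holds for (i) and (v); the remaining constraints have slack.

(i) and (v)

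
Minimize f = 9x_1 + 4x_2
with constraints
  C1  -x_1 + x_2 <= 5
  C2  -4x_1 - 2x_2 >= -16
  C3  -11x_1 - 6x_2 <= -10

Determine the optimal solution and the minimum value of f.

x_1 = -20/17, x_2 = 65/17, minimum f = 80/17

Corner points and f = 9x_1 + 4x_2:
  (1, 6) → f = 33
  (-20/17, 65/17) → f = 80/17
  (38, -68) → f = 70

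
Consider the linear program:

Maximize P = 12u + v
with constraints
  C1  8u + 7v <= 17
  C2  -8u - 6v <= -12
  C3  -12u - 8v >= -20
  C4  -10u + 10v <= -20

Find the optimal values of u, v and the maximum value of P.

u = 3, v = -2, maximum P = 34

Feasible corners and P = 12u + v:
  (3, -2) → P = 34
  (12/7, -2/7) → P = 142/7
  (9/5, -1/5) → P = 107/5

The binding constraints are -8u - 6v = -12 and -12u - 8v = -20.
Solving simultaneously gives u = 3, v = -2.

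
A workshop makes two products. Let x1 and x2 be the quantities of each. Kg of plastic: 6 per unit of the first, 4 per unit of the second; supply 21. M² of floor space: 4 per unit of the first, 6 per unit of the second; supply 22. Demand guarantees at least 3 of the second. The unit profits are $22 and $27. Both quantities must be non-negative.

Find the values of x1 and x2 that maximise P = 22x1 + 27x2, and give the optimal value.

x1 = 1, x2 = 3, maximum P = 103

The optimum lies where 4x1 + 6x2 = 22 and x2 = 3.
Solving simultaneously gives x1 = 1, x2 = 3.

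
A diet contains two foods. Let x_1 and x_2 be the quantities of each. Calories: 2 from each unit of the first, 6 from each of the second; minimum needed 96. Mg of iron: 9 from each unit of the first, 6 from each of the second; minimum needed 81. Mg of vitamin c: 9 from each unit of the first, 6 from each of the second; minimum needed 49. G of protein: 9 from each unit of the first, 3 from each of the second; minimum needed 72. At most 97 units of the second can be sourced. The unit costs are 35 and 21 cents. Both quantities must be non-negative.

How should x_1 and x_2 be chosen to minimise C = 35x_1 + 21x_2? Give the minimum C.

Feasible corners and C = 35x_1 + 21x_2:
  (0, 24) → C = 504
  (0, 97) → C = 2037
  (48, 0) → C = 1680
  (3, 15) → C = 420
The feasible region is unbounded (it extends along (1, 0)), but C strictly increases along every unbounded feasible direction, so there is no improving ray and the minimum is attained at a vertex.

x_1 = 3, x_2 = 15, minimum C = 420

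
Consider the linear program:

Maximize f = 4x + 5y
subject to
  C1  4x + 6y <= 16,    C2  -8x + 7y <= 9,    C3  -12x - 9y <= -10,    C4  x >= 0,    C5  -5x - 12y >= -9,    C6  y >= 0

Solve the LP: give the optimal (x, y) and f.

Feasible corners and f = 4x + 5y:
  (13/33, 58/99) → f = 446/99
  (5/6, 0) → f = 10/3
  (9/5, 0) → f = 36/5

The binding constraints are -5x - 12y = -9 and y = 0.
Solving simultaneously gives x = 9/5, y = 0.

x = 9/5, y = 0, maximum f = 36/5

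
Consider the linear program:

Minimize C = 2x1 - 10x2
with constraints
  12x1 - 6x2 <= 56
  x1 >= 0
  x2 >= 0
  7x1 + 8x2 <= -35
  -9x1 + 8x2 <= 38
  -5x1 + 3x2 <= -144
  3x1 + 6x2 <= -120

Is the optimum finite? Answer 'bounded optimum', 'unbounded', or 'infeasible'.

infeasible

The boundaries -5x1 + 3x2 = -144 and 3x1 + 6x2 = -120 meet at (168/13, -344/13), but that point violates 12x1 - 6x2 ≤ 56. Every candidate vertex is excluded by some other constraint, so the feasible region is empty.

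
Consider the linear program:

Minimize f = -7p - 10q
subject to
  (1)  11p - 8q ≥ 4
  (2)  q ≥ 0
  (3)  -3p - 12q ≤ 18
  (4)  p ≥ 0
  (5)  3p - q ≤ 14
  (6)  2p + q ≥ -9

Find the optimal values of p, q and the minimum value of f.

Extreme points and f = -7p - 10q:
  (4/11, 0) → f = -28/11
  (108/13, 142/13) → f = -2176/13
  (14/3, 0) → f = -98/3

p = 108/13, q = 142/13, minimum f = -2176/13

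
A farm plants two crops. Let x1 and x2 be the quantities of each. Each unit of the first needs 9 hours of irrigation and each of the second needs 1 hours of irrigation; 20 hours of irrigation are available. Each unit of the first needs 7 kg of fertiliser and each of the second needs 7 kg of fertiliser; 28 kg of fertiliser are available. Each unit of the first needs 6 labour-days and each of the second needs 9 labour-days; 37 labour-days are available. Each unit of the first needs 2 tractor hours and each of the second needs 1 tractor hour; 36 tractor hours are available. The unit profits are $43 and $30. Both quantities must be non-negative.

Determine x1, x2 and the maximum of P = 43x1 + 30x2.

x1 = 2, x2 = 2, maximum P = 146

Vertices and P = 43x1 + 30x2:
  (0, 0) → P = 0
  (0, 4) → P = 120
  (20/9, 0) → P = 860/9
  (2, 2) → P = 146

The optimum lies where 9x1 + x2 = 20 and 7x1 + 7x2 = 28.
Solving simultaneously gives x1 = 2, x2 = 2.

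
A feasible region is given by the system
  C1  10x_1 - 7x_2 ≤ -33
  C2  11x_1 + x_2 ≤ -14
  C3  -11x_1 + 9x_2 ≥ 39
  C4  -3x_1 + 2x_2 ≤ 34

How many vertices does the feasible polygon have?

4

The feasible vertices (each the meet of two boundaries and inside every other half-plane) are:
  (-131/87, 223/87)
  (-24/13, 27/13)
  (-62/25, 332/25)
  (-228/5, -257/5)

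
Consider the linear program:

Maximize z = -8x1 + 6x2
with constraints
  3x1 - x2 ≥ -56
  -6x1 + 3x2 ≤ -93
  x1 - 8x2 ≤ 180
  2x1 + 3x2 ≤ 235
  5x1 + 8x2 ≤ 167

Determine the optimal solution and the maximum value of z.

Feasible corners and z = -8x1 + 6x2:
  (68/15, -329/15) → z = -2518/15
  (415/21, 179/21) → z = -2246/21
  (347/6, -733/48) → z = -13303/24

The optimum lies where -6x1 + 3x2 = -93 and 5x1 + 8x2 = 167.
Solving simultaneously gives x1 = 415/21, x2 = 179/21.

x1 = 415/21, x2 = 179/21, maximum z = -2246/21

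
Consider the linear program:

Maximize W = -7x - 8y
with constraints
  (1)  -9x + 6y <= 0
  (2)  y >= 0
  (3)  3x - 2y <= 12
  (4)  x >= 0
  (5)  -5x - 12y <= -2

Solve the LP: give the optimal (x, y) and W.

Feasible corners and W = -7x - 8y:
  (2/23, 3/23) → W = -38/23
  (4, 0) → W = -28
  (2/5, 0) → W = -14/5
The feasible region is unbounded (it extends along (2, 3)), but W strictly decreases along every unbounded feasible direction, so there is no improving ray and the maximum is attained at a vertex.

The optimum lies where -9x + 6y = 0 and -5x - 12y = -2.
Solving simultaneously gives x = 2/23, y = 3/23.

x = 2/23, y = 3/23, maximum W = -38/23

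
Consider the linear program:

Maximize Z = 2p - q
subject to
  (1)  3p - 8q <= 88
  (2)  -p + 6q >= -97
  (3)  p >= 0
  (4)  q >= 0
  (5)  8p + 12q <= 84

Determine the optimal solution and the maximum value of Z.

p = 21/2, q = 0, maximum Z = 21

Vertices and Z = 2p - q:
  (0, 0) → Z = 0
  (0, 7) → Z = -7
  (21/2, 0) → Z = 21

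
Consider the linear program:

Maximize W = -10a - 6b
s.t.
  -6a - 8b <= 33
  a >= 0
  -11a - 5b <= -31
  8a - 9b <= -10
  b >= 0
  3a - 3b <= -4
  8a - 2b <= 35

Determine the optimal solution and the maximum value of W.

a = 73/48, b = 137/48, maximum W = -97/3

Feasible corners and W = -10a - 6b:
  (0, 31/5) → W = -186/5
  (73/48, 137/48) → W = -97/3
  (113/18, 137/18) → W = -976/9
The feasible region is unbounded (it extends along (0, 1), (1, 4)), but W strictly decreases along every unbounded feasible direction, so there is no improving ray and the maximum is attained at a vertex.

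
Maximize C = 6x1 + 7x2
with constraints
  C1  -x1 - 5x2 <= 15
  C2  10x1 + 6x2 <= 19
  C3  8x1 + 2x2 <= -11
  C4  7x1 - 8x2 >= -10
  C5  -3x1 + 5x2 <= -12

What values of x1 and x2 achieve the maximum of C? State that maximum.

Feasible corners and C = 6x1 + 7x2:
  (-25/38, -109/38) → C = -913/38
  (-3/4, -57/20) → C = -489/20
  (-31/46, -129/46) → C = -1089/46

x1 = -31/46, x2 = -129/46, maximum C = -1089/46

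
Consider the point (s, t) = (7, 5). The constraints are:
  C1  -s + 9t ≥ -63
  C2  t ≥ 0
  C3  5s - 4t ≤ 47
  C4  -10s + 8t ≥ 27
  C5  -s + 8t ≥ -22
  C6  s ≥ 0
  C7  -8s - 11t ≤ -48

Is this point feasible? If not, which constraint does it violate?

Constraint C4: -10s + 8t = -30, which is not ≥ 27. All other constraints are satisfied.

not feasible — violates C4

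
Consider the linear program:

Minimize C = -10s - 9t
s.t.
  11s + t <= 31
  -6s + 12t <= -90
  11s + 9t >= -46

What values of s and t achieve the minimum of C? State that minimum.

s = 77/23, t = -134/23, minimum C = 436/23

The optimum lies where 11s + t = 31 and -6s + 12t = -90.
Solving simultaneously gives s = 77/23, t = -134/23.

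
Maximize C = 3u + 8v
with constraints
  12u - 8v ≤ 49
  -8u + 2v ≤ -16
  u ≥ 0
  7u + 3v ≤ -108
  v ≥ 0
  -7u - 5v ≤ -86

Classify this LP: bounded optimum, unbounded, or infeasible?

infeasible

The boundaries 12u - 8v = 49 and -7u - 5v = -86 meet at (933/116, 689/116), but that point violates 7u + 3v ≤ -108. Every candidate vertex is excluded by some other constraint, so the feasible region is empty.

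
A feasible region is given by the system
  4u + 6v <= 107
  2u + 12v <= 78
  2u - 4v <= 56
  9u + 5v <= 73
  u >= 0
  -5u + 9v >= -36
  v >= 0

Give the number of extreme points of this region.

5

Pairwise boundary intersections that survive every other constraint:
  (243/49, 278/49)
  (0, 13/2)
  (837/106, 41/106)
  (0, 0)
  (36/5, 0)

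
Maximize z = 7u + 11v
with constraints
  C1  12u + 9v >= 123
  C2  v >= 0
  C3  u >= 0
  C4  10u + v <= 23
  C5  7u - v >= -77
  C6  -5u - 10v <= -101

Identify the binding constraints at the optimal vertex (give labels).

C3 and C4

Vertices and z = 7u + 11v:
  (0, 41/3) → z = 451/3
  (14/13, 159/13) → z = 1847/13
  (0, 23) → z = 253

The maximum is at (0, 23). Substituting into each constraint, equality holds for C3 and C4; the remaining constraints have slack.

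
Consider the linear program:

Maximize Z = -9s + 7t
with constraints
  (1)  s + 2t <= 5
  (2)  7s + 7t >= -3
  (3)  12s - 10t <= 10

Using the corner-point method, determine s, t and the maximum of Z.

Feasible corners and Z = -9s + 7t:
  (-41/7, 38/7) → Z = 635/7
  (35/17, 25/17) → Z = -140/17
  (20/77, -53/77) → Z = -551/77

s = -41/7, t = 38/7, maximum Z = 635/7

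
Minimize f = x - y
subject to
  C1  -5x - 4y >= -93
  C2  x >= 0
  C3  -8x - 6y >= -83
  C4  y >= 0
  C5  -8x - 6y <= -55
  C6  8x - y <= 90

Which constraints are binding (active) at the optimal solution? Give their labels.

Extreme points and f = x - y:
  (0, 83/6) → f = -83/6
  (0, 55/6) → f = -55/6
  (83/8, 0) → f = 83/8
  (55/8, 0) → f = 55/8

The minimum is at (0, 83/6). Substituting into each constraint, equality holds for C2 and C3; the remaining constraints have slack.

C2 and C3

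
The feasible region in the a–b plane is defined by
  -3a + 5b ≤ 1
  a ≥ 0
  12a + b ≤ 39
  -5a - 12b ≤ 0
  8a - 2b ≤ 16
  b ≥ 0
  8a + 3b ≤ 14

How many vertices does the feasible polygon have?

4

Of the 21 pairwise boundary intersections, those satisfying every inequality are:
  (0, 1/5)
  (67/49, 50/49)
  (0, 0)
  (7/4, 0)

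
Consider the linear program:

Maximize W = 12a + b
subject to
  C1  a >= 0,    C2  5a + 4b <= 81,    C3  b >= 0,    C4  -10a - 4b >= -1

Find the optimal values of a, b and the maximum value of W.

a = 1/10, b = 0, maximum W = 6/5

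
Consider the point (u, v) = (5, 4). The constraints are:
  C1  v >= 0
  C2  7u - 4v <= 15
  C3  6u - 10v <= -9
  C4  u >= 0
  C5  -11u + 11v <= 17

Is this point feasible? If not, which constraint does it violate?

not feasible — violates C2

Constraint C2: 7u - 4v = 19, which is not ≤ 15. All other constraints are satisfied.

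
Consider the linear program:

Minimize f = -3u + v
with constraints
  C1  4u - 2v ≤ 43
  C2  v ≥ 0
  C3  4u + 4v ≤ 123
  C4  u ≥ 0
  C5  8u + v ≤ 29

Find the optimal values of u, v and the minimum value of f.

At the optimal vertex, v = 0 and 8u + v = 29.
Solving simultaneously gives u = 29/8, v = 0.

u = 29/8, v = 0, minimum f = -87/8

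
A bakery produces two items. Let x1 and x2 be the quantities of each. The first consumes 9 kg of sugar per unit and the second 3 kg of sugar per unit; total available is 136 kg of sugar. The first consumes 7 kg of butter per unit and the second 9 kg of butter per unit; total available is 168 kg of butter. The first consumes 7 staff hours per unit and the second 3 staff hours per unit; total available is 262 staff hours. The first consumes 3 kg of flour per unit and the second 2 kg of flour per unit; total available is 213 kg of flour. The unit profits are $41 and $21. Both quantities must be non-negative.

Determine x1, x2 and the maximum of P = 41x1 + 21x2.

Extreme points and P = 41x1 + 21x2:
  (0, 0) → P = 0
  (0, 56/3) → P = 392
  (136/9, 0) → P = 5576/9
  (12, 28/3) → P = 688

At the optimal vertex, 9x1 + 3x2 = 136 and 7x1 + 9x2 = 168.
Solving simultaneously gives x1 = 12, x2 = 28/3.

x1 = 12, x2 = 28/3, maximum P = 688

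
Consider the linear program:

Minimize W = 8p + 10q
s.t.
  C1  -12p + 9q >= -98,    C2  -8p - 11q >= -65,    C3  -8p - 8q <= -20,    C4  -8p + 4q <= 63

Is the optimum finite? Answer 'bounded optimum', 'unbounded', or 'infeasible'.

bounded optimum

Extreme points and W = 8p + 10q:
  (1663/204, -1/51) → W = 3316/51
  (241/42, -68/21) → W = 284/21
  (-433/120, 128/15) → W = 847/15
  (-53/12, 83/12) → W = 203/6
The feasible region has finitely many vertices and no improving ray; the minimum is 284/21 at (241/42, -68/21).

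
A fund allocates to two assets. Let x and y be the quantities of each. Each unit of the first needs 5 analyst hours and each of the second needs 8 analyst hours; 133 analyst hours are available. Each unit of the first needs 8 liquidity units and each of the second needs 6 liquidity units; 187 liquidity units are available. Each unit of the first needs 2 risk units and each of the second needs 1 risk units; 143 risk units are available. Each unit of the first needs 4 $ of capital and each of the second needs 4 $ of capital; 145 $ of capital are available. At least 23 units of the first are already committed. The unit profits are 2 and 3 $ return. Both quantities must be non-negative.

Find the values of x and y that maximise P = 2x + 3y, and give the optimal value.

Feasible corners and P = 2x + 3y:
  (187/8, 0) → P = 187/4
  (23, 0) → P = 46
  (23, 1/2) → P = 95/2

At the optimal vertex, 8x + 6y = 187 and x = 23.
Solving simultaneously gives x = 23, y = 1/2.

x = 23, y = 1/2, maximum P = 95/2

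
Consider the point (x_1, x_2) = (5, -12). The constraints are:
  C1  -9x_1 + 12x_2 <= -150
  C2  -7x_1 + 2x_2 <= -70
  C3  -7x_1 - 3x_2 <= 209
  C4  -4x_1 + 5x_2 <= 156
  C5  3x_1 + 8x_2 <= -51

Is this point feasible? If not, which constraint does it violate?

not feasible — violates C2

Constraint C2: -7x_1 + 2x_2 = -59, which is not ≤ -70. All other constraints are satisfied.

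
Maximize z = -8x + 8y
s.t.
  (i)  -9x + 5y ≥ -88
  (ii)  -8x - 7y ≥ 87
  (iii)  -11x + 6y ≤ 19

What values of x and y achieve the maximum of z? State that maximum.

At the optimal vertex, -8x - 7y = 87 and -11x + 6y = 19.
Solving simultaneously gives x = -131/25, y = -161/25.

x = -131/25, y = -161/25, maximum z = -48/5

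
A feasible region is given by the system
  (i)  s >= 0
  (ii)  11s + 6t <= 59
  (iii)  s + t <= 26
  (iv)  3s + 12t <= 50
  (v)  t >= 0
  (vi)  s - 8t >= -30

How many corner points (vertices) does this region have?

Intersecting each pair of boundary lines and keeping only the points that satisfy every inequality leaves:
  (0, 0)
  (0, 15/4)
  (68/19, 373/114)
  (59/11, 0)
  (10/9, 35/9)

5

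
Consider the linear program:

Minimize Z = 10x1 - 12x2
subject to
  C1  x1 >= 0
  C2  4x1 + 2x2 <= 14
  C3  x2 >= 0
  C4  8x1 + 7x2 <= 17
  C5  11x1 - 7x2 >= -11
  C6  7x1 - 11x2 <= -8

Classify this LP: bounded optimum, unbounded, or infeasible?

Vertices and Z = 10x1 - 12x2:
  (0, 11/7) → Z = -132/7
  (0, 8/11) → Z = -96/11
  (6/19, 275/133) → Z = -2880/133
  (131/137, 183/137) → Z = -886/137
The feasible region has finitely many vertices and no improving ray; the minimum is -2880/133 at (6/19, 275/133).

bounded optimum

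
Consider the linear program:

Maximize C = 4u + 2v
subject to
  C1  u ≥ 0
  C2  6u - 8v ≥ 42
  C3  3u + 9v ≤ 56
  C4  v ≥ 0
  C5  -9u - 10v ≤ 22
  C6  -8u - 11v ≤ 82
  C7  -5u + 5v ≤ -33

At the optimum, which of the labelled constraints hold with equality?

Extreme points and C = 4u + 2v:
  (413/39, 35/13) → C = 1862/39
  (7, 0) → C = 28
  (56/3, 0) → C = 224/3

The maximum is at (56/3, 0). Substituting into each constraint, equality holds for C3 and C4; the remaining constraints have slack.

C3 and C4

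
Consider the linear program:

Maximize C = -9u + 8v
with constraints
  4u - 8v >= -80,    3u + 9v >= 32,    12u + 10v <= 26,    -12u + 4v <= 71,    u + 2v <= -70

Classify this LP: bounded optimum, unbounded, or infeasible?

infeasible

The boundaries 3u + 9v = 32 and 12u + 10v = 26 meet at (-43/39, 51/13), but that point violates u + 2v ≤ -70. Every candidate vertex is excluded by some other constraint, so the feasible region is empty.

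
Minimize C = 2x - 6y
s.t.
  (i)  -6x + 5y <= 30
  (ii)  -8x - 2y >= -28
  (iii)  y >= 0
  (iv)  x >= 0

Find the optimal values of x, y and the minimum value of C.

x = 20/13, y = 102/13, minimum C = -44

Corner points and C = 2x - 6y:
  (20/13, 102/13) → C = -44
  (0, 6) → C = -36
  (7/2, 0) → C = 7
  (0, 0) → C = 0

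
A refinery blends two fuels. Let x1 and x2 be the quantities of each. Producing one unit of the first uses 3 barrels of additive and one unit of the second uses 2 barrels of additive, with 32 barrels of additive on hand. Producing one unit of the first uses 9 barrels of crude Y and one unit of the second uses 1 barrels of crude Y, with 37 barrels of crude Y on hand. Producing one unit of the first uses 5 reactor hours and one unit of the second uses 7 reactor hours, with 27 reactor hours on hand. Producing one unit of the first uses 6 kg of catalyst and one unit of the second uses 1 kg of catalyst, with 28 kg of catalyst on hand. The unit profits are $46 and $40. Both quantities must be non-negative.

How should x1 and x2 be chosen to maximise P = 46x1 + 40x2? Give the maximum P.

x1 = 4, x2 = 1, maximum P = 224

Extreme points and P = 46x1 + 40x2:
  (0, 0) → P = 0
  (0, 27/7) → P = 1080/7
  (37/9, 0) → P = 1702/9
  (4, 1) → P = 224

At the optimal vertex, 9x1 + x2 = 37 and 5x1 + 7x2 = 27.
Solving simultaneously gives x1 = 4, x2 = 1.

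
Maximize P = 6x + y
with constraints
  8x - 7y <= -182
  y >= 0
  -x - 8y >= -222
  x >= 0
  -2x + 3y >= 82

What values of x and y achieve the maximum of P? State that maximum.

Corner points and P = 6x + y:
  (0, 111/4) → P = 111/4
  (10/19, 526/19) → P = 586/19
  (0, 82/3) → P = 82/3

The optimum lies where -x - 8y = -222 and -2x + 3y = 82.
Solving simultaneously gives x = 10/19, y = 526/19.

x = 10/19, y = 526/19, maximum P = 586/19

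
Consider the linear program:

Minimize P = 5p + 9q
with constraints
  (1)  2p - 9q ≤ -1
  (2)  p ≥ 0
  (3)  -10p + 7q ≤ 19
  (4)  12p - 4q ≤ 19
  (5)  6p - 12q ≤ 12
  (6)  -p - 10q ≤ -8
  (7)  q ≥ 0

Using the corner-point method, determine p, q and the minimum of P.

Feasible corners and P = 5p + 9q:
  (0, 19/7) → P = 171/7
  (0, 4/5) → P = 36/5
  (19/4, 19/2) → P = 437/4
  (111/62, 77/124) → P = 1803/124

p = 0, q = 4/5, minimum P = 36/5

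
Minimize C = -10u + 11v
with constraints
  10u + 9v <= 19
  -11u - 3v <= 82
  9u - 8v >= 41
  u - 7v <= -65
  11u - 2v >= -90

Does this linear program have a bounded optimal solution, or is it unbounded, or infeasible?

infeasible

The boundaries 10u + 9v = 19 and 9u - 8v = 41 meet at (521/161, -239/161), but that point violates u - 7v ≤ -65. Every candidate vertex is excluded by some other constraint, so the feasible region is empty.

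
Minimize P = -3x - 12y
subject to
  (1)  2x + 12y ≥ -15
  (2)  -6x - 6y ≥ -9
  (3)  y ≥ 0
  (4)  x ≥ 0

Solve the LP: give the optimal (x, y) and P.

x = 0, y = 3/2, minimum P = -18

Vertices and P = -3x - 12y:
  (3/2, 0) → P = -9/2
  (0, 3/2) → P = -18
  (0, 0) → P = 0

The optimum lies where -6x - 6y = -9 and x = 0.
Solving simultaneously gives x = 0, y = 3/2.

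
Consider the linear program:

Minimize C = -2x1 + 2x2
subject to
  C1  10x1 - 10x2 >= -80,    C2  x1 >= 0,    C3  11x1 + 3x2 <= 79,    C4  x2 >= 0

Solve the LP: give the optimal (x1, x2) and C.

x1 = 79/11, x2 = 0, minimum C = -158/11

At the optimal vertex, 11x1 + 3x2 = 79 and x2 = 0.
Solving simultaneously gives x1 = 79/11, x2 = 0.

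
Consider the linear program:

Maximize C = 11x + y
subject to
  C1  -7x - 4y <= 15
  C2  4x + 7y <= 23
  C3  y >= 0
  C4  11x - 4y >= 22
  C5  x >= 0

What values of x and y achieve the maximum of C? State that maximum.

Feasible corners and C = 11x + y:
  (23/4, 0) → C = 253/4
  (82/31, 55/31) → C = 957/31
  (2, 0) → C = 22

x = 23/4, y = 0, maximum C = 253/4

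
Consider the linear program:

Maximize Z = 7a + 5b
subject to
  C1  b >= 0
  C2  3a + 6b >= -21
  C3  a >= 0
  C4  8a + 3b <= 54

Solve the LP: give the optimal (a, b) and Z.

Extreme points and Z = 7a + 5b:
  (0, 0) → Z = 0
  (27/4, 0) → Z = 189/4
  (0, 18) → Z = 90

The binding constraints are a = 0 and 8a + 3b = 54.
Solving simultaneously gives a = 0, b = 18.

a = 0, b = 18, maximum Z = 90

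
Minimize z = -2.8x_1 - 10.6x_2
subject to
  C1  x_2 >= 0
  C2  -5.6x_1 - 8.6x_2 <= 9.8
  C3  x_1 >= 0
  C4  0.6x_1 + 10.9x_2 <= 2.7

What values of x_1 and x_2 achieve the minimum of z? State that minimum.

x_1 = 4.5, x_2 = 0, minimum z = -12.6

Corner points and z = -2.8x_1 - 10.6x_2:
  (0, 0) → z = 0
  (9/2, 0) → z = -63/5
  (0, 27/109) → z = -1431/545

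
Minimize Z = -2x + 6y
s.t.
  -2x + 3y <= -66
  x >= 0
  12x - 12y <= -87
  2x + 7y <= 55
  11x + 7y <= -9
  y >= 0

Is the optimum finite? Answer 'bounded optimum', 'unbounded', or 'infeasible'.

infeasible

The boundaries 11x + 7y = -9 and y = 0 meet at (-9/11, 0), but that point violates -2x + 3y ≤ -66. Every candidate vertex is excluded by some other constraint, so the feasible region is empty.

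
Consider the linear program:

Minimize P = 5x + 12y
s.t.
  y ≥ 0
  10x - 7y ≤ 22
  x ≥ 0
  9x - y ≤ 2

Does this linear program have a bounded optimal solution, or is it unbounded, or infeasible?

Extreme points and P = 5x + 12y:
  (0, 0) → P = 0
  (2/9, 0) → P = 10/9
The feasible region has finitely many vertices and no improving ray; the minimum is 0 at (0, 0).

bounded optimum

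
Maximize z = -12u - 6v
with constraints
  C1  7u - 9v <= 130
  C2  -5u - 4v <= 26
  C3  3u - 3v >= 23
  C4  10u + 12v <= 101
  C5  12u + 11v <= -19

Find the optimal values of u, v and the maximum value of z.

u = 14/27, v = -193/27, maximum z = 110/3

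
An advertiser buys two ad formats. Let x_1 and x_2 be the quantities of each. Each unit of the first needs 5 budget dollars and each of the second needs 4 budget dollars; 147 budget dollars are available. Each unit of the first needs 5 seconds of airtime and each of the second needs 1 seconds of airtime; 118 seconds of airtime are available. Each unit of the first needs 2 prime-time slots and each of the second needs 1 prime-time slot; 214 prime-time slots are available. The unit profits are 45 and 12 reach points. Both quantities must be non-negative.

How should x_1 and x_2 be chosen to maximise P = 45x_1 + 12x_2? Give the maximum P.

Vertices and P = 45x_1 + 12x_2:
  (0, 0) → P = 0
  (0, 147/4) → P = 441
  (118/5, 0) → P = 1062
  (65/3, 29/3) → P = 1091

The binding constraints are 5x_1 + 4x_2 = 147 and 5x_1 + x_2 = 118.
Solving simultaneously gives x_1 = 65/3, x_2 = 29/3.

x_1 = 65/3, x_2 = 29/3, maximum P = 1091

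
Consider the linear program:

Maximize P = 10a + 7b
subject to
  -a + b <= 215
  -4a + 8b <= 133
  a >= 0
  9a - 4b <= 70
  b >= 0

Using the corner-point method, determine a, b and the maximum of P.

a = 39/2, b = 211/8, maximum P = 3037/8

Corner points and P = 10a + 7b:
  (0, 133/8) → P = 931/8
  (39/2, 211/8) → P = 3037/8
  (0, 0) → P = 0
  (70/9, 0) → P = 700/9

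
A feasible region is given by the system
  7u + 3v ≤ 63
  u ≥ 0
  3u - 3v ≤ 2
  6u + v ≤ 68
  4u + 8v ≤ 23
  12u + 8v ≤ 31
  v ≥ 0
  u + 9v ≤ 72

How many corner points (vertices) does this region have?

Pairwise boundary intersections that survive every other constraint:
  (0, 23/8)
  (0, 0)
  (109/60, 23/20)
  (2/3, 0)
  (1, 19/8)

5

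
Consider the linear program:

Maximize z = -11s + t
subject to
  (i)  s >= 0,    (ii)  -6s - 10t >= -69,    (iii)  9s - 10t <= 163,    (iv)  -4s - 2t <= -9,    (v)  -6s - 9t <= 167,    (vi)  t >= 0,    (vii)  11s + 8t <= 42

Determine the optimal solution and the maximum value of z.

s = 0, t = 21/4, maximum z = 21/4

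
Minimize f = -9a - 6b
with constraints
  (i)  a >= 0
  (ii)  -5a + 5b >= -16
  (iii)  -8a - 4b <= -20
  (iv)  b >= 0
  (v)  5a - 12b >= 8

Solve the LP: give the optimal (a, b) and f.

Extreme points and f = -9a - 6b:
  (16/5, 0) → f = -144/5
  (152/35, 8/7) → f = -1608/35
  (5/2, 0) → f = -45/2
  (68/29, 9/29) → f = -666/29

The optimum lies where -5a + 5b = -16 and 5a - 12b = 8.
Solving simultaneously gives a = 152/35, b = 8/7.

a = 152/35, b = 8/7, minimum f = -1608/35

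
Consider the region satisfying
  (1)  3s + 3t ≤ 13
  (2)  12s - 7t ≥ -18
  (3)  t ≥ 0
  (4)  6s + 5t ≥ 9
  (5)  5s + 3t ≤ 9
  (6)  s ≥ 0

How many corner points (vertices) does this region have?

Of the 15 pairwise boundary intersections, those satisfying every inequality are:
  (9/71, 198/71)
  (0, 18/7)
  (3/2, 0)
  (9/5, 0)
  (0, 9/5)

5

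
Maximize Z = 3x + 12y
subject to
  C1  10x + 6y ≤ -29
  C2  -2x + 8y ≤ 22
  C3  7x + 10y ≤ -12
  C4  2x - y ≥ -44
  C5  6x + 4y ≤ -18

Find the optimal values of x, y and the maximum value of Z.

Feasible corners and Z = 3x + 12y:
  (-2, -3/2) → Z = -24
  (-79/19, 65/38) → Z = 153/19
  (-165/7, -22/7) → Z = -759/7
  (-33/8, 27/16) → Z = 63/8
The feasible region is unbounded (it extends along (-1, -2), (3, -5)), but Z strictly decreases along every unbounded feasible direction, so there is no improving ray and the maximum is attained at a vertex.

At the optimal vertex, -2x + 8y = 22 and 7x + 10y = -12.
Solving simultaneously gives x = -79/19, y = 65/38.

x = -79/19, y = 65/38, maximum Z = 153/19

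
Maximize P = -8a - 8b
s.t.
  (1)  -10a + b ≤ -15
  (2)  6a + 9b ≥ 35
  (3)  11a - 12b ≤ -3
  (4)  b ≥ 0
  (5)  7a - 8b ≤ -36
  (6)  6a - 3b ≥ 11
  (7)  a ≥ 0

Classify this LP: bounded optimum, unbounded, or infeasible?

Vertices and P = -8a - 8b:
  (102, 375/4) → P = -1566
  (196/27, 293/27) → P = -1304/9
The feasible region has finitely many vertices and no improving ray; the maximum is -1304/9 at (196/27, 293/27).

bounded optimum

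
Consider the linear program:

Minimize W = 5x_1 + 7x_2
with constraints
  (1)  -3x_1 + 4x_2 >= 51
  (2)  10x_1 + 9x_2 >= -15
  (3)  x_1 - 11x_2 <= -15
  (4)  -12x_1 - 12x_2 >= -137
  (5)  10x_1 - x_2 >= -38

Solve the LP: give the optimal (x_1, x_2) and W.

Extreme points and W = 5x_1 + 7x_2:
  (-16/21, 341/28) → W = 6841/84
  (-101/37, 396/37) → W = 2267/37
  (-29/12, 83/6) → W = 339/4

x_1 = -101/37, x_2 = 396/37, minimum W = 2267/37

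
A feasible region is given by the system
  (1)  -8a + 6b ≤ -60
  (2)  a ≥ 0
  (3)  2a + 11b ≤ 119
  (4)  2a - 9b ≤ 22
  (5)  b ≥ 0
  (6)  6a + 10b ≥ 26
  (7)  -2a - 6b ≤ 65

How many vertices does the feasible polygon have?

4

Pairwise boundary intersections that survive every other constraint:
  (687/50, 208/25)
  (15/2, 0)
  (1313/40, 97/20)
  (11, 0)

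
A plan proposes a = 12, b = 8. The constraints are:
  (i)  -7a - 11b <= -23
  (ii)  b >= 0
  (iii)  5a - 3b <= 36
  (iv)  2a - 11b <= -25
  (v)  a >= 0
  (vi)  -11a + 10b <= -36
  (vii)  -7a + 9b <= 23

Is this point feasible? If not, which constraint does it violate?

feasible

(i): -172 ≤ -23 ✓
(ii): 8 ≥ 0 ✓
(iii): 36 ≤ 36 ✓
(iv): -64 ≤ -25 ✓
(v): 12 ≥ 0 ✓
(vi): -52 ≤ -36 ✓
(vii): -12 ≤ 23 ✓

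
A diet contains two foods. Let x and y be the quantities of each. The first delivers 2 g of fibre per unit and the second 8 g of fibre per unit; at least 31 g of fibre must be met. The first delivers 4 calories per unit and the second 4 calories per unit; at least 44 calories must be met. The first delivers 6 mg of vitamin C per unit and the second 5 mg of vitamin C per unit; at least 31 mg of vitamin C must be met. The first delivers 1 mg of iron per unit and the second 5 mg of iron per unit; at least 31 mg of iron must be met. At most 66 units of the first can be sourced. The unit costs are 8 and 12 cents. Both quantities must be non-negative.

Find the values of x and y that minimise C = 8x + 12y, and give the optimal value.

Feasible corners and C = 8x + 12y:
  (0, 11) → C = 132
  (31, 0) → C = 248
  (66, 0) → C = 528
  (6, 5) → C = 108
The feasible region is unbounded (it extends along (0, 1)), but C strictly increases along every unbounded feasible direction, so there is no improving ray and the minimum is attained at a vertex.

x = 6, y = 5, minimum C = 108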